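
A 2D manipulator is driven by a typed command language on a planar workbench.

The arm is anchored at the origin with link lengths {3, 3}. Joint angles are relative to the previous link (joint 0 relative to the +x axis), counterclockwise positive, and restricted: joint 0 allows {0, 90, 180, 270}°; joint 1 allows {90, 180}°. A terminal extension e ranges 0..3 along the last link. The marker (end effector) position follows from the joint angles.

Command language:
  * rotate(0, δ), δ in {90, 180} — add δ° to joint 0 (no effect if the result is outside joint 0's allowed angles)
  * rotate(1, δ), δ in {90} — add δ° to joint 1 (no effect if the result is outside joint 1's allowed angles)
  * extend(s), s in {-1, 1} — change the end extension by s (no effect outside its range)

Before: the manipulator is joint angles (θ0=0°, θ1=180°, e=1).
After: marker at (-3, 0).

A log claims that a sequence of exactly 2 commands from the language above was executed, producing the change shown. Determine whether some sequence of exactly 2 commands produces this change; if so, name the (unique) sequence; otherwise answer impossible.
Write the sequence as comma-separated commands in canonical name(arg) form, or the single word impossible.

extend(1), extend(1)

from: joint angles (θ0=0°, θ1=180°, e=1)
t=1 extend(1) ⇒ joint angles (θ0=0°, θ1=180°, e=2)
t=2 extend(1) ⇒ joint angles (θ0=0°, θ1=180°, e=3)
all 25 alternatives checked — unique.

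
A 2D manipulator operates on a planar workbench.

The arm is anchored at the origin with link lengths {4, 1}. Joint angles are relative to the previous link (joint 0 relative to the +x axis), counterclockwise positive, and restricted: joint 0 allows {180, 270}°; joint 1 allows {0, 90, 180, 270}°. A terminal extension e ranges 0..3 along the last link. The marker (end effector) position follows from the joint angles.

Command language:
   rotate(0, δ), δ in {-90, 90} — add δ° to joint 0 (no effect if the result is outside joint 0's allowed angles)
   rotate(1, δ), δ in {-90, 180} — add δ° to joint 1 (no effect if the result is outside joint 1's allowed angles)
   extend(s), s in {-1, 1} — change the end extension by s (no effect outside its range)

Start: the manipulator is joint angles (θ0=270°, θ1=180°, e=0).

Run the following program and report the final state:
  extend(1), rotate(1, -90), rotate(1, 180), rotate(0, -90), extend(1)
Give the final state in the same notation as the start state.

joint angles (θ0=180°, θ1=270°, e=2)

from: joint angles (θ0=270°, θ1=180°, e=0)
[1] after extend(1): joint angles (θ0=270°, θ1=180°, e=1)
[2] after rotate(1, -90): joint angles (θ0=270°, θ1=90°, e=1)
[3] after rotate(1, 180): joint angles (θ0=270°, θ1=270°, e=1)
[4] after rotate(0, -90): joint angles (θ0=180°, θ1=270°, e=1)
[5] after extend(1): joint angles (θ0=180°, θ1=270°, e=2)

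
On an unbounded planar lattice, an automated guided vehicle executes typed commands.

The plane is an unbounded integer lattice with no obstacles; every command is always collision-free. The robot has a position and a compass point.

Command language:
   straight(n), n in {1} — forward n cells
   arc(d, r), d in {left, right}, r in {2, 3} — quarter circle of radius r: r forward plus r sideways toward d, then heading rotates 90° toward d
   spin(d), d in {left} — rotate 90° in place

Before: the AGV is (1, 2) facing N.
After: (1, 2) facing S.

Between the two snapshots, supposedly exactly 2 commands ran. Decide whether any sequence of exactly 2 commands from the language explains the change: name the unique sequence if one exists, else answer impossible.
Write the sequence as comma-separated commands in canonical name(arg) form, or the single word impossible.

key: parked at (1,2) the whole time — nothing moves the robot
t0: (1, 2) facing N
t=1 spin(left) ⇒ (1, 2) facing W
t=2 spin(left) ⇒ (1, 2) facing S
no other 2-command option fits: unique.

spin(left), spin(left)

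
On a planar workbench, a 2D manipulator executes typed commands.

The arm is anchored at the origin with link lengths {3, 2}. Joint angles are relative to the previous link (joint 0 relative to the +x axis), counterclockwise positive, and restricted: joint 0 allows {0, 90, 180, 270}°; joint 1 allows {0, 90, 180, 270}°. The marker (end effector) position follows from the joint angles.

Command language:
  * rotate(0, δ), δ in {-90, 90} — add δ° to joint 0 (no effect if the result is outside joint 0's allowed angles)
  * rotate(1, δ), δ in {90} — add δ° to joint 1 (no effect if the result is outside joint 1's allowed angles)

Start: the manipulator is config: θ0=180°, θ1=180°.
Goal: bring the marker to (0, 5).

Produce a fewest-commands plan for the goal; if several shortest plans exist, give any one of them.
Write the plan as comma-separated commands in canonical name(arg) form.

begin: config: θ0=180°, θ1=180°
step 1 (rotate(1, 90)): config: θ0=180°, θ1=270°
step 2 (rotate(1, 90)): config: θ0=180°, θ1=0°
step 3 (rotate(0, -90)): config: θ0=90°, θ1=0°
minimal: 3 command(s), checked below 3.

rotate(1, 90), rotate(1, 90), rotate(0, -90)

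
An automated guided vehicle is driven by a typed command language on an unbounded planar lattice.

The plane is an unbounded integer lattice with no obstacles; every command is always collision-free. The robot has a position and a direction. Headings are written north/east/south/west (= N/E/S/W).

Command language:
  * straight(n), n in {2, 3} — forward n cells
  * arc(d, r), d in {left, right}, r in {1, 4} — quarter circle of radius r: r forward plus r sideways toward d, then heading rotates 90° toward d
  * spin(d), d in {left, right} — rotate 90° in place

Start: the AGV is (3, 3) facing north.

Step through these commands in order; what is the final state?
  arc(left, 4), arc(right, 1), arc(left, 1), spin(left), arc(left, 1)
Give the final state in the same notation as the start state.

(-2, 8) facing east

begin: (3, 3) facing north
t=1 arc(left, 4) ⇒ (-1, 7) facing west
t=2 arc(right, 1) ⇒ (-2, 8) facing north
t=3 arc(left, 1) ⇒ (-3, 9) facing west
t=4 spin(left) ⇒ (-3, 9) facing south
t=5 arc(left, 1) ⇒ (-2, 8) facing east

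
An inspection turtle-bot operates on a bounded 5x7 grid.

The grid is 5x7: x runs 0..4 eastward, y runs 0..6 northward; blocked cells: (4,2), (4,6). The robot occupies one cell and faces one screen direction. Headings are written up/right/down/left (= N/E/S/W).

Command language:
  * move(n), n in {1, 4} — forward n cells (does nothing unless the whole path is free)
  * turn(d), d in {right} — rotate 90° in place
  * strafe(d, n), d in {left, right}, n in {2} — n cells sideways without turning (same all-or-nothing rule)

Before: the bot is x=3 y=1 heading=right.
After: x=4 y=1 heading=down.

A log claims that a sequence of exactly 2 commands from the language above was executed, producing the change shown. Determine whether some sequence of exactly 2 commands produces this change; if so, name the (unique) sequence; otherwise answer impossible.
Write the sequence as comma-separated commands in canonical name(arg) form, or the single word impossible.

move(1), turn(right)

key: position moved to (4,1) AND the heading swung to S — translation plus rotation needed
initial: x=3 y=1 heading=right
step 1 (move(1)): x=4 y=1 heading=right
step 2 (turn(right)): x=4 y=1 heading=down
no other 2-command option fits: unique.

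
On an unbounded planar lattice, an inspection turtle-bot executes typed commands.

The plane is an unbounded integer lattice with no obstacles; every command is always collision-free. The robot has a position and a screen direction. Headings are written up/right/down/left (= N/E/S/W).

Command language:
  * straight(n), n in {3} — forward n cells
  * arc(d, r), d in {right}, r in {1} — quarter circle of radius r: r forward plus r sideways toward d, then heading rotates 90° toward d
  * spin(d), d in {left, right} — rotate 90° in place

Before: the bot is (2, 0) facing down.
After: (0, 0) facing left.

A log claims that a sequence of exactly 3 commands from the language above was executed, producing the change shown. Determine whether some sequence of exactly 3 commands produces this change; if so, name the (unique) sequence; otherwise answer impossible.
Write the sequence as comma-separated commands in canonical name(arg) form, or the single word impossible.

arc(right, 1), arc(right, 1), spin(left)

key: order matters: swapping arc(right, 1) and spin(left) lands elsewhere
begin: (2, 0) facing down
1. arc(right, 1) → (1, -1) facing left
2. arc(right, 1) → (0, 0) facing up
3. spin(left) → (0, 0) facing left
no other 3-command option fits: unique.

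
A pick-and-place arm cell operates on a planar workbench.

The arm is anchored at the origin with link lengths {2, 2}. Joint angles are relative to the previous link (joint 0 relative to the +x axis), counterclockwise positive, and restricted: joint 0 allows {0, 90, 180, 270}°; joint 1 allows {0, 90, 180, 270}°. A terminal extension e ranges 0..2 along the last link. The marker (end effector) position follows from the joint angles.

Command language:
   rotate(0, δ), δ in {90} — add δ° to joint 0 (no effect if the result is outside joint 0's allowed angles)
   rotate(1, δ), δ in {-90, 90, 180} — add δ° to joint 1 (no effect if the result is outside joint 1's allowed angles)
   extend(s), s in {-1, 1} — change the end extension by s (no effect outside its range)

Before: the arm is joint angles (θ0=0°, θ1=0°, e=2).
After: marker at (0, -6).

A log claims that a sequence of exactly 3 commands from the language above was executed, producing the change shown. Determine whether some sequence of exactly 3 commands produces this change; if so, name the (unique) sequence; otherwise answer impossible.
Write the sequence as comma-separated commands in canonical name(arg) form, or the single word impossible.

start: joint angles (θ0=0°, θ1=0°, e=2)
step 1 (rotate(0, 90)): joint angles (θ0=90°, θ1=0°, e=2)
step 2 (rotate(0, 90)): joint angles (θ0=180°, θ1=0°, e=2)
step 3 (rotate(0, 90)): joint angles (θ0=270°, θ1=0°, e=2)
no other 3-command option fits: unique.

rotate(0, 90), rotate(0, 90), rotate(0, 90)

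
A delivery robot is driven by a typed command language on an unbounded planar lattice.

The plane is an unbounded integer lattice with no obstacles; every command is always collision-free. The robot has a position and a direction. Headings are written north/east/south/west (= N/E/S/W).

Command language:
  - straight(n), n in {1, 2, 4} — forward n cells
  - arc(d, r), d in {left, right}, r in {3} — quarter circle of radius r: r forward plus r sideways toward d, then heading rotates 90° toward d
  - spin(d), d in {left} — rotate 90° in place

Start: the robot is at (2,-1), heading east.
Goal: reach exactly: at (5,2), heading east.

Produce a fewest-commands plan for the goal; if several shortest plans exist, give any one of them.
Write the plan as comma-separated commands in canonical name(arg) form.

spin(left), arc(right, 3)

from: at (2,-1), heading east
[1] after spin(left): at (2,-1), heading north
[2] after arc(right, 3): at (5,2), heading east
nothing shorter than 2 reaches the goal.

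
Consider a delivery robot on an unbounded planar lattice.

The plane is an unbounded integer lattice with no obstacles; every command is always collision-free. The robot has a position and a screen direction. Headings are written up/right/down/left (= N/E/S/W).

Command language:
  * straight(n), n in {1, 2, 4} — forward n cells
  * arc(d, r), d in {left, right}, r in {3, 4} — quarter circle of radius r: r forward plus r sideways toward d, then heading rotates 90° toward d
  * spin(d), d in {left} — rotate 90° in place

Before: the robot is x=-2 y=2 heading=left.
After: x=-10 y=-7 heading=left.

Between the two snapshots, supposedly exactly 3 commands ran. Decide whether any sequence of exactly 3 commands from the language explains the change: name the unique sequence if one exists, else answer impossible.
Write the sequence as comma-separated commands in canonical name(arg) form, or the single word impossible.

arc(left, 4), straight(1), arc(right, 4)

key: running arc(right, 4) before arc(left, 4) would end elsewhere — order is forced
initial: x=-2 y=2 heading=left
1. arc(left, 4) → x=-6 y=-2 heading=down
2. straight(1) → x=-6 y=-3 heading=down
3. arc(right, 4) → x=-10 y=-7 heading=left
uniquely the one of 512 3-step routes that fits.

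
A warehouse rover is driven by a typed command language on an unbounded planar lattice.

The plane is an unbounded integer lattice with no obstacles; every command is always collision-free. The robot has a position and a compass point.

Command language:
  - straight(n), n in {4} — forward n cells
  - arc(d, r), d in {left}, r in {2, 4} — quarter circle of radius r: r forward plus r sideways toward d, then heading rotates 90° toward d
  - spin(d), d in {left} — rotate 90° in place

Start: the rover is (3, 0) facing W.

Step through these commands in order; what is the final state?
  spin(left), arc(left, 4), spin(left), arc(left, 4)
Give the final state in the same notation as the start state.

(3, 0) facing W

from: (3, 0) facing W
t=1 spin(left) ⇒ (3, 0) facing S
t=2 arc(left, 4) ⇒ (7, -4) facing E
t=3 spin(left) ⇒ (7, -4) facing N
t=4 arc(left, 4) ⇒ (3, 0) facing W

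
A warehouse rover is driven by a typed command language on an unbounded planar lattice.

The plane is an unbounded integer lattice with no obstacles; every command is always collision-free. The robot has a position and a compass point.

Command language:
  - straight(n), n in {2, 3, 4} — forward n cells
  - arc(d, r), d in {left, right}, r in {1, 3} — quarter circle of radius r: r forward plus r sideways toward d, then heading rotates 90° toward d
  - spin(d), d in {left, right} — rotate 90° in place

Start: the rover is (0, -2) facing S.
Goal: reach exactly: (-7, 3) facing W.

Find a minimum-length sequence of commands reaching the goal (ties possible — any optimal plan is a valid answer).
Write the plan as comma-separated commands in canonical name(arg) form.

arc(right, 1), arc(right, 3), arc(left, 3)

start: (0, -2) facing S
1. arc(right, 1) → (-1, -3) facing W
2. arc(right, 3) → (-4, 0) facing N
3. arc(left, 3) → (-7, 3) facing W
nothing shorter than 3 reaches the goal.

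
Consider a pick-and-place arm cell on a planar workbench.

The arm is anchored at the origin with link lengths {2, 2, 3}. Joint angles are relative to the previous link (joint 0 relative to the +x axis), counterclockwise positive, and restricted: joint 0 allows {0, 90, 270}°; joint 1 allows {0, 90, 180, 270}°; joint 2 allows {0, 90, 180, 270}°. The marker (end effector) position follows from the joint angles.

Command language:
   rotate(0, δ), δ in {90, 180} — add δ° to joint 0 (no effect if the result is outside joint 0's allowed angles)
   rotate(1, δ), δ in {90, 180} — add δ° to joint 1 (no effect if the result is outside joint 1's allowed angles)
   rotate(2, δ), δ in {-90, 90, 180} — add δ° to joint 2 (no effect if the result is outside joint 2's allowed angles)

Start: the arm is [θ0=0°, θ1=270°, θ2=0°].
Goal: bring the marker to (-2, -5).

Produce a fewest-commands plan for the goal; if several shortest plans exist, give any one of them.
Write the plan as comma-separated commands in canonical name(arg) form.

rotate(0, 90), rotate(2, 90), rotate(0, 180)

from: [θ0=0°, θ1=270°, θ2=0°]
1. rotate(0, 90) → [θ0=90°, θ1=270°, θ2=0°]
2. rotate(2, 90) → [θ0=90°, θ1=270°, θ2=90°]
3. rotate(0, 180) → [θ0=270°, θ1=270°, θ2=90°]
minimal: 3 command(s), checked below 3.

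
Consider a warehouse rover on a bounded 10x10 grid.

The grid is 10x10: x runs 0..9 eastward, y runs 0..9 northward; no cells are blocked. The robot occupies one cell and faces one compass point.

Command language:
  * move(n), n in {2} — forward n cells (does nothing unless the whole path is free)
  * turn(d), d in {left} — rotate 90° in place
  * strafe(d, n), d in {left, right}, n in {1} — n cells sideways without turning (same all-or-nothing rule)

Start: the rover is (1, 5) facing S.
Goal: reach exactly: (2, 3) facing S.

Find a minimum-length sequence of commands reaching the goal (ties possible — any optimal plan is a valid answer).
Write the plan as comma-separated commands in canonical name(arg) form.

begin: (1, 5) facing S
1. move(2) → (1, 3) facing S
2. strafe(left, 1) → (2, 3) facing S
shorter routes all fall short; 2 is best.

move(2), strafe(left, 1)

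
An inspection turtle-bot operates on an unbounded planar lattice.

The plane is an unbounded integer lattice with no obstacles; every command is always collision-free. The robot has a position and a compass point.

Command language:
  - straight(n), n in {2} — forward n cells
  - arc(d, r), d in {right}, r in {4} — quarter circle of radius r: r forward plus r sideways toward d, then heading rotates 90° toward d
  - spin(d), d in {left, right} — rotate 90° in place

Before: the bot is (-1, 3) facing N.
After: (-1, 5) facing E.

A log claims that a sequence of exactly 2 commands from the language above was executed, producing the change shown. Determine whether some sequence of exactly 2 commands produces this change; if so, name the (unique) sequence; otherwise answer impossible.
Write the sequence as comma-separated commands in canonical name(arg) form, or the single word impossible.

key: cell and facing (now E) both changed — the 2 commands mix motion and turning
from: (-1, 3) facing N
1. straight(2) → (-1, 5) facing N
2. spin(right) → (-1, 5) facing E
no other 2-command option fits: unique.

straight(2), spin(right)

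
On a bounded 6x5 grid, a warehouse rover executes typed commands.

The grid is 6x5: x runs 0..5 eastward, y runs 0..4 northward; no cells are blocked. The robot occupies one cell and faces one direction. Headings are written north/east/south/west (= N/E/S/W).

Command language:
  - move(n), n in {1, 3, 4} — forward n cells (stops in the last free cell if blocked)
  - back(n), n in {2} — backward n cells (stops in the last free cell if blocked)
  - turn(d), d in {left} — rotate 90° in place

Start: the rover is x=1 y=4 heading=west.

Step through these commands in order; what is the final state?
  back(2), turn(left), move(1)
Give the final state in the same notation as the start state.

x=3 y=3 heading=south

t0: x=1 y=4 heading=west
t=1 back(2) ⇒ x=3 y=4 heading=west
t=2 turn(left) ⇒ x=3 y=4 heading=south
t=3 move(1) ⇒ x=3 y=3 heading=south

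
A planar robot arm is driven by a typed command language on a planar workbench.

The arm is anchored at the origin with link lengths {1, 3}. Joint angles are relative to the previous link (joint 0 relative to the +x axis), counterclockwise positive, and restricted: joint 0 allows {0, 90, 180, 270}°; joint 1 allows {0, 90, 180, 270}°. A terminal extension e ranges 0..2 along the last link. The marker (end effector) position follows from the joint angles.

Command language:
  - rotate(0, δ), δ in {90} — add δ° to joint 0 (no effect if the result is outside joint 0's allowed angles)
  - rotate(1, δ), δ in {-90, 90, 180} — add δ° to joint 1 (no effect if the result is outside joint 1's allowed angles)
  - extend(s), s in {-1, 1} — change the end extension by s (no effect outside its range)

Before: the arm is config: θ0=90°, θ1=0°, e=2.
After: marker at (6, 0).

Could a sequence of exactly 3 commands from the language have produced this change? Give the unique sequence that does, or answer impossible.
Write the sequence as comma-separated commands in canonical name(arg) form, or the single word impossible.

initial: config: θ0=90°, θ1=0°, e=2
step 1 (rotate(0, 90)): config: θ0=180°, θ1=0°, e=2
step 2 (rotate(0, 90)): config: θ0=270°, θ1=0°, e=2
step 3 (rotate(0, 90)): config: θ0=0°, θ1=0°, e=2
all 216 alternatives checked — unique.

rotate(0, 90), rotate(0, 90), rotate(0, 90)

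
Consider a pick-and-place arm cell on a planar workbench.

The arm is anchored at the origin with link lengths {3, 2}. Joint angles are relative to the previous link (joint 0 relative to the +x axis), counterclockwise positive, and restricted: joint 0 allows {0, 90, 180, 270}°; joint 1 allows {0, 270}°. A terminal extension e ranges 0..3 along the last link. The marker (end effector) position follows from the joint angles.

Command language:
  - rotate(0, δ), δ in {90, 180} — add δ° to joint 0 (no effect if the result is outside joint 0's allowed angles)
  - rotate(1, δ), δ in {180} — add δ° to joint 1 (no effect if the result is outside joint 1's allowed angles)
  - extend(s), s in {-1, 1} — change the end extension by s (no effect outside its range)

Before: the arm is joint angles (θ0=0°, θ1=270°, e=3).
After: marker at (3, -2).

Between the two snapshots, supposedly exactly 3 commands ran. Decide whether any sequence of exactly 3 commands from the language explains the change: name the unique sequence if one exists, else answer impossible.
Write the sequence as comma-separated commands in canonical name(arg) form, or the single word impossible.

t0: joint angles (θ0=0°, θ1=270°, e=3)
step 1 (extend(-1)): joint angles (θ0=0°, θ1=270°, e=2)
step 2 (extend(-1)): joint angles (θ0=0°, θ1=270°, e=1)
step 3 (extend(-1)): joint angles (θ0=0°, θ1=270°, e=0)
uniquely the one of 125 3-step routes that fits.

extend(-1), extend(-1), extend(-1)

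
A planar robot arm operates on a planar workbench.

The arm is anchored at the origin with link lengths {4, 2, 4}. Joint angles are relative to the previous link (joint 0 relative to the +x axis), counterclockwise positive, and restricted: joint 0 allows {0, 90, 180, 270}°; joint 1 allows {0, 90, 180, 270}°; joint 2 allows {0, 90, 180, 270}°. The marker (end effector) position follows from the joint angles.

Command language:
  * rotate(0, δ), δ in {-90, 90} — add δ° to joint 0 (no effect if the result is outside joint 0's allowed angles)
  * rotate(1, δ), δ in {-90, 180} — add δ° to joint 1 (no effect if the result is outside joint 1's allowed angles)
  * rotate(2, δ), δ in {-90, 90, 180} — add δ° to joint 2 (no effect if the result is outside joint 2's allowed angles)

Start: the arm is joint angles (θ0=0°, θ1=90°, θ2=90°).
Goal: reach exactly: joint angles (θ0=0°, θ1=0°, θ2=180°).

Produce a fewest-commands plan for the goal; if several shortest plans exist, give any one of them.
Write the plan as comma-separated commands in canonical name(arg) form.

rotate(2, 90), rotate(1, -90)

from: joint angles (θ0=0°, θ1=90°, θ2=90°)
1. rotate(2, 90) → joint angles (θ0=0°, θ1=90°, θ2=180°)
2. rotate(1, -90) → joint angles (θ0=0°, θ1=0°, θ2=180°)
no 1-step plan works, so 2 is optimal.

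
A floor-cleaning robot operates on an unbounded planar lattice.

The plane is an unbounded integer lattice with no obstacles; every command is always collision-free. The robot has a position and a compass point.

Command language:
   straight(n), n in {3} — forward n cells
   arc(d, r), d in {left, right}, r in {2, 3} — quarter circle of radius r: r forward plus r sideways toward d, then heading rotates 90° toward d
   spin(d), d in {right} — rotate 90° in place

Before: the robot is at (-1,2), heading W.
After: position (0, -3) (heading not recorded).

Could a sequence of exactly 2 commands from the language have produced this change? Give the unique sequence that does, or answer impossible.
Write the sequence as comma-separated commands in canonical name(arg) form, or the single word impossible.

arc(left, 2), arc(left, 3)

key: running arc(left, 3) before arc(left, 2) would end elsewhere — order is forced
t0: at (-1,2), heading W
t=1 arc(left, 2) ⇒ at (-3,0), heading S
t=2 arc(left, 3) ⇒ at (0,-3), heading E
all 36 alternatives checked — unique.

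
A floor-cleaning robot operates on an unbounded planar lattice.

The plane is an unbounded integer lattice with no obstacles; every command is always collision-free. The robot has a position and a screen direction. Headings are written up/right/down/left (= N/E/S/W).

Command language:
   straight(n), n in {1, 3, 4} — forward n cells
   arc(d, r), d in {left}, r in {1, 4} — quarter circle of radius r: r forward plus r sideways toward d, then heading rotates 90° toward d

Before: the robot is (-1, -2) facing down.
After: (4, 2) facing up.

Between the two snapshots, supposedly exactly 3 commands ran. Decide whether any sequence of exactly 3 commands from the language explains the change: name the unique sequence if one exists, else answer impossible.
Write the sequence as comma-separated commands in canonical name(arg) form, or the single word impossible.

arc(left, 1), arc(left, 4), straight(1)

key: position moved to (4,2) AND the heading swung to N — translation plus rotation needed
t0: (-1, -2) facing down
1. arc(left, 1) → (0, -3) facing right
2. arc(left, 4) → (4, 1) facing up
3. straight(1) → (4, 2) facing up
uniquely the one of 125 3-step routes that fits.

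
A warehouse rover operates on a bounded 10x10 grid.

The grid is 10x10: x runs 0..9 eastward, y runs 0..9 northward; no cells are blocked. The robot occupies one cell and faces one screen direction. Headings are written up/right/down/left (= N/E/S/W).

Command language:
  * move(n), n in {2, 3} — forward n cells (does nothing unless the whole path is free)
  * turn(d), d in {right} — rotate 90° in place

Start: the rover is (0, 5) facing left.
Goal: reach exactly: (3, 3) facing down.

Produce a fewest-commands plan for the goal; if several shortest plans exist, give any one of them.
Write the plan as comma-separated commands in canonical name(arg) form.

turn(right), turn(right), move(3), turn(right), move(2)

t0: (0, 5) facing left
1. turn(right) → (0, 5) facing up
2. turn(right) → (0, 5) facing right
3. move(3) → (3, 5) facing right
4. turn(right) → (3, 5) facing down
5. move(2) → (3, 3) facing down
nothing shorter than 5 reaches the goal.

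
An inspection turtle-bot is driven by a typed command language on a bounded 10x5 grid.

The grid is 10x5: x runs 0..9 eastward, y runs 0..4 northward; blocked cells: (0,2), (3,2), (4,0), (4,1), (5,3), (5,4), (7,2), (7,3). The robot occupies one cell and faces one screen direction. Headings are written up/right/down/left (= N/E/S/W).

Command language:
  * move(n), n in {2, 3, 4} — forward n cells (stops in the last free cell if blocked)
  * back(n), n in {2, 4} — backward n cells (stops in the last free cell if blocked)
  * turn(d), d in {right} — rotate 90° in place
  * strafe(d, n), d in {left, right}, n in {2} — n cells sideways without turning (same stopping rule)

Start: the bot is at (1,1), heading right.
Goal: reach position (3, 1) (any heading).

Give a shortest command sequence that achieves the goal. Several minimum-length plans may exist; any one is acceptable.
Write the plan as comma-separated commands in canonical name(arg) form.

begin: at (1,1), heading right
[1] after move(3): at (3,1), heading right
nothing shorter than 1 reaches the goal.

move(3)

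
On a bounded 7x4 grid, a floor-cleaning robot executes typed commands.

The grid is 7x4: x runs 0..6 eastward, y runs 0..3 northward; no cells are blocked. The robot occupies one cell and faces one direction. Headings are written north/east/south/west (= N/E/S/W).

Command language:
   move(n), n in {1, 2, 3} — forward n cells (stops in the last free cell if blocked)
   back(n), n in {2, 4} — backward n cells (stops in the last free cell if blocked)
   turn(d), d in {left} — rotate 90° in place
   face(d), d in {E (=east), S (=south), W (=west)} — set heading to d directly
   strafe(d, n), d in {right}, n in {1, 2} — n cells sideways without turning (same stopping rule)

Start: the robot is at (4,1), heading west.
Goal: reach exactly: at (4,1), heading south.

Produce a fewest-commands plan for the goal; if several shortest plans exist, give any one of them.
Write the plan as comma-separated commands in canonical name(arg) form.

start: at (4,1), heading west
t=1 face(S) ⇒ at (4,1), heading south
minimal: 1 command(s), checked below 1.

face(S)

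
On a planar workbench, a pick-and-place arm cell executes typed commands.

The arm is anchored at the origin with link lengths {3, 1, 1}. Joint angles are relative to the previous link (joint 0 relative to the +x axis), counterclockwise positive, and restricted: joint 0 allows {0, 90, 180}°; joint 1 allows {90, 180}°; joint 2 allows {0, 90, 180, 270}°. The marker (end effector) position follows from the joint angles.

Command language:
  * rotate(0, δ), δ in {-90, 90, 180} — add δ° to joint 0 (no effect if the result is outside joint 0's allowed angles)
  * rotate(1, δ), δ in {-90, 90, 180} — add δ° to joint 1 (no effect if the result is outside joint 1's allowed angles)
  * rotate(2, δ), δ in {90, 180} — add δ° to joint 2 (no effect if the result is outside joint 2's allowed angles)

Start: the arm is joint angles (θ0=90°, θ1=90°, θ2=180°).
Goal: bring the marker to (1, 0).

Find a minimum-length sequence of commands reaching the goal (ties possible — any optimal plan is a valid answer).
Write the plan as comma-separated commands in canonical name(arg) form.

start: joint angles (θ0=90°, θ1=90°, θ2=180°)
[1] after rotate(0, -90): joint angles (θ0=0°, θ1=90°, θ2=180°)
[2] after rotate(2, 180): joint angles (θ0=0°, θ1=90°, θ2=0°)
[3] after rotate(1, 90): joint angles (θ0=0°, θ1=180°, θ2=0°)
minimal: 3 command(s), checked below 3.

rotate(0, -90), rotate(2, 180), rotate(1, 90)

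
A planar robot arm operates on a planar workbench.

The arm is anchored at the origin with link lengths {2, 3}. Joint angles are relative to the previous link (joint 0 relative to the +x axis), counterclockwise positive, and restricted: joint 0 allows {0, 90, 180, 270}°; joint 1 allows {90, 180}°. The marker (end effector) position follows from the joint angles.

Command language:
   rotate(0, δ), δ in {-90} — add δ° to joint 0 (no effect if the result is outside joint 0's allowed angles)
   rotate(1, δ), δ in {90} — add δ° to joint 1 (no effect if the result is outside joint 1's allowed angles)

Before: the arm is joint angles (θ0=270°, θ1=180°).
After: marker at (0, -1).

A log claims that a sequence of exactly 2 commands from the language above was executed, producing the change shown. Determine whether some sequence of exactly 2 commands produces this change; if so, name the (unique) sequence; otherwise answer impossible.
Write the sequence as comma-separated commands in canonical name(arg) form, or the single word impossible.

rotate(0, -90), rotate(0, -90)

begin: joint angles (θ0=270°, θ1=180°)
step 1 (rotate(0, -90)): joint angles (θ0=180°, θ1=180°)
step 2 (rotate(0, -90)): joint angles (θ0=90°, θ1=180°)
uniquely the one of 4 2-step routes that fits.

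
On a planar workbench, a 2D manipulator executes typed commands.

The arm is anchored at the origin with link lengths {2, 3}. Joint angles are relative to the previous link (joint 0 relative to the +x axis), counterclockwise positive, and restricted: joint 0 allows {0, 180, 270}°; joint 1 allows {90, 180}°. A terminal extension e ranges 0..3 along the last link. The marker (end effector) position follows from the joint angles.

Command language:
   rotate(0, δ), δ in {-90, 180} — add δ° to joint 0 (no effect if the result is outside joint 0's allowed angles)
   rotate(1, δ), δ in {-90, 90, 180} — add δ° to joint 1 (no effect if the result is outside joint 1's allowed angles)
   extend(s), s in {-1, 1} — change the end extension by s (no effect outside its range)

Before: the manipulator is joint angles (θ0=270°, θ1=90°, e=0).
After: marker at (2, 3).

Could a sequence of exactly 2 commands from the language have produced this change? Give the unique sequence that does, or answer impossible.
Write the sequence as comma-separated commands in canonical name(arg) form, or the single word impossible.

key: running rotate(0, 180) before rotate(0, -90) would end elsewhere — order is forced
start: joint angles (θ0=270°, θ1=90°, e=0)
1. rotate(0, -90) → joint angles (θ0=180°, θ1=90°, e=0)
2. rotate(0, 180) → joint angles (θ0=0°, θ1=90°, e=0)
all 49 alternatives checked — unique.

rotate(0, -90), rotate(0, 180)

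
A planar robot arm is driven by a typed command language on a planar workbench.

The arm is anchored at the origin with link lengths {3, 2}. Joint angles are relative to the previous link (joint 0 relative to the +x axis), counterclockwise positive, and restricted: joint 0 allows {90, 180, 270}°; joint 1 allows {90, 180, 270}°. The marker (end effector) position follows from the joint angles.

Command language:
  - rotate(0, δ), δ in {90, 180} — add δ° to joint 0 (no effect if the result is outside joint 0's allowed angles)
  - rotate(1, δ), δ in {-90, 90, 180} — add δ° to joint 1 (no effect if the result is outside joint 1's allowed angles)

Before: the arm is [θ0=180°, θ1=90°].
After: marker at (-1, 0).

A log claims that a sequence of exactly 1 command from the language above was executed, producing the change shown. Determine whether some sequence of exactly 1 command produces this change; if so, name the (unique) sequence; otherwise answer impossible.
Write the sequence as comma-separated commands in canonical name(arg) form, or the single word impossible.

rotate(1, 90)

initial: [θ0=180°, θ1=90°]
1. rotate(1, 90) → [θ0=180°, θ1=180°]
no rival 1-sequence matches.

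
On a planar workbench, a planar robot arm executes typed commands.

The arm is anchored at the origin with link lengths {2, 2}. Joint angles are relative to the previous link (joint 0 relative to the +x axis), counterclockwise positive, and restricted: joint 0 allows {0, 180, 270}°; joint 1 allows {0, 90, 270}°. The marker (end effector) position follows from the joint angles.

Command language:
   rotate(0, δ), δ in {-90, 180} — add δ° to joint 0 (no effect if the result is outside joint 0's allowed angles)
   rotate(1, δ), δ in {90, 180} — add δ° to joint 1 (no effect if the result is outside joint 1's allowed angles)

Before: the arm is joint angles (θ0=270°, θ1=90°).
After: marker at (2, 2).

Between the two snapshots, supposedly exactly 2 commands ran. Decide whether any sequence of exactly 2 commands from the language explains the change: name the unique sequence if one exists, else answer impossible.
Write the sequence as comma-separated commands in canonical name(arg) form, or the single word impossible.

key: running rotate(0, 180) before rotate(0, -90) would end elsewhere — order is forced
initial: joint angles (θ0=270°, θ1=90°)
1. rotate(0, -90) → joint angles (θ0=180°, θ1=90°)
2. rotate(0, 180) → joint angles (θ0=0°, θ1=90°)
uniquely the one of 16 2-step routes that fits.

rotate(0, -90), rotate(0, 180)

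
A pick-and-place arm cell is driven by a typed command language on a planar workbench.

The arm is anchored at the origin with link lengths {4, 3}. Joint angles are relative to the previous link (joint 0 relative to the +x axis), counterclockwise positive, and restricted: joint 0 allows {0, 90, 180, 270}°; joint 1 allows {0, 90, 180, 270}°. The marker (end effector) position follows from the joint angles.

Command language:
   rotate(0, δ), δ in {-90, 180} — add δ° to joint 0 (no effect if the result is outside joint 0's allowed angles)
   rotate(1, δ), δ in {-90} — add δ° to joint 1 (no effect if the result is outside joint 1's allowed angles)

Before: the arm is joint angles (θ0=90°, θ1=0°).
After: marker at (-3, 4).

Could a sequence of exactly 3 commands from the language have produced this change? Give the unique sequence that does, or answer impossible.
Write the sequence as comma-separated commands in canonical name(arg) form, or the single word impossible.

rotate(1, -90), rotate(1, -90), rotate(1, -90)

start: joint angles (θ0=90°, θ1=0°)
[1] after rotate(1, -90): joint angles (θ0=90°, θ1=270°)
[2] after rotate(1, -90): joint angles (θ0=90°, θ1=180°)
[3] after rotate(1, -90): joint angles (θ0=90°, θ1=90°)
all 27 alternatives checked — unique.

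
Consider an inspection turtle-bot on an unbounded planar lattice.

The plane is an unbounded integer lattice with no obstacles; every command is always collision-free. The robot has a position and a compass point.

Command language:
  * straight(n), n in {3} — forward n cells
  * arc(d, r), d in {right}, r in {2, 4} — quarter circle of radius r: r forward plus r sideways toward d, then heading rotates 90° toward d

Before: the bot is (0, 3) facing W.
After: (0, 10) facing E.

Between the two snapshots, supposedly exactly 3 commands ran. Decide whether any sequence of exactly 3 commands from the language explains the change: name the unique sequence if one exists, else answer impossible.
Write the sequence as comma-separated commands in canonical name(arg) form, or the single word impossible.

key: cell and facing (now E) both changed — the 3 commands mix motion and turning
from: (0, 3) facing W
[1] after arc(right, 2): (-2, 5) facing N
[2] after straight(3): (-2, 8) facing N
[3] after arc(right, 2): (0, 10) facing E
no other 3-command option fits: unique.

arc(right, 2), straight(3), arc(right, 2)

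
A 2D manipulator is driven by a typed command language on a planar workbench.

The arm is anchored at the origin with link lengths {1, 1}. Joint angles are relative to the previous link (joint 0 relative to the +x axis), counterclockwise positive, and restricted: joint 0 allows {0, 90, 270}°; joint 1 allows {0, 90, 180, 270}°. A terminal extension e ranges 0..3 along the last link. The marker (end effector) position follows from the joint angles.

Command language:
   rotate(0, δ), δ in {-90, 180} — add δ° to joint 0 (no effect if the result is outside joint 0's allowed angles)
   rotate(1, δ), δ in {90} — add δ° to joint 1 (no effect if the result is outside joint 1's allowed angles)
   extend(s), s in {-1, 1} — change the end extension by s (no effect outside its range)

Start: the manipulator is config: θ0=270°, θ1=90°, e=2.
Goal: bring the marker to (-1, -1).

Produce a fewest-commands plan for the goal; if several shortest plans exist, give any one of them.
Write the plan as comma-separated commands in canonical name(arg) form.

start: config: θ0=270°, θ1=90°, e=2
[1] after extend(-1): config: θ0=270°, θ1=90°, e=1
[2] after extend(-1): config: θ0=270°, θ1=90°, e=0
[3] after rotate(1, 90): config: θ0=270°, θ1=180°, e=0
[4] after rotate(1, 90): config: θ0=270°, θ1=270°, e=0
no 3-step plan works, so 4 is optimal.

extend(-1), extend(-1), rotate(1, 90), rotate(1, 90)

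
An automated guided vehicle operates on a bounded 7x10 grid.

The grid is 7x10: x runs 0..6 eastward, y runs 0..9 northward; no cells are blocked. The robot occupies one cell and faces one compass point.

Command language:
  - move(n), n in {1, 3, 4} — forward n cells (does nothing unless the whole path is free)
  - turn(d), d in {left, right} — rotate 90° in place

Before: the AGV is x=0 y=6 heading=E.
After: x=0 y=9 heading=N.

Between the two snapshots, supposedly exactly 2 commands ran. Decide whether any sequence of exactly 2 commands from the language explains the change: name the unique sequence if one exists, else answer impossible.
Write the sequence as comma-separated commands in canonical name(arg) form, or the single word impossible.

turn(left), move(3)

key: position moved to (0,9) AND the heading swung to N — translation plus rotation needed
start: x=0 y=6 heading=E
1. turn(left) → x=0 y=6 heading=N
2. move(3) → x=0 y=9 heading=N
uniquely the one of 25 2-step routes that fits.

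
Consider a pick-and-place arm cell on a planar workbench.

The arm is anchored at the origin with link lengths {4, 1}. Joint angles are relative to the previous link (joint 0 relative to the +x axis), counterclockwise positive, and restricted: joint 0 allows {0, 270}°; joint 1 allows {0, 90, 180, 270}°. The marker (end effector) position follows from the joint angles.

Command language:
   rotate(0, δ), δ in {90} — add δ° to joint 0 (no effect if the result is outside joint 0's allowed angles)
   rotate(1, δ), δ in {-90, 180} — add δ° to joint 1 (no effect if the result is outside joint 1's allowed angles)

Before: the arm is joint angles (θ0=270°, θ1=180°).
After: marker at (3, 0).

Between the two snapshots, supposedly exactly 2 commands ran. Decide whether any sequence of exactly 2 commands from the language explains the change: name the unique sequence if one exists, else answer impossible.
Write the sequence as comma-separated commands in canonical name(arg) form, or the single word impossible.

rotate(0, 90), rotate(0, 90)

from: joint angles (θ0=270°, θ1=180°)
step 1 (rotate(0, 90)): joint angles (θ0=0°, θ1=180°)
step 2 (rotate(0, 90)): joint angles (θ0=0°, θ1=180°)
no rival 2-sequence matches.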